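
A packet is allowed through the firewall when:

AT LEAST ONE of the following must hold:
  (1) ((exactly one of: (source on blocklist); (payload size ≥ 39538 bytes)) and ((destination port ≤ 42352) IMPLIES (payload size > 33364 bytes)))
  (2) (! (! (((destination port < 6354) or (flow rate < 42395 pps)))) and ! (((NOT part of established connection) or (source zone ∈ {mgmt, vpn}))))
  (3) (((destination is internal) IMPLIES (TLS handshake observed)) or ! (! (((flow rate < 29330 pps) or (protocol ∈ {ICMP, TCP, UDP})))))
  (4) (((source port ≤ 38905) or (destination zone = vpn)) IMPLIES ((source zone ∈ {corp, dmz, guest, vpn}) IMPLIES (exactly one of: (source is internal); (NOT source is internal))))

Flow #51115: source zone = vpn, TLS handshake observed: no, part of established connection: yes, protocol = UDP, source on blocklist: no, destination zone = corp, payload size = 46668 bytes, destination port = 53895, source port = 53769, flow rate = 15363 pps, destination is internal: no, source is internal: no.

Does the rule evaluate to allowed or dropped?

Atomic conditions:
  source on blocklist: no → false
  payload size ≥ 39538 bytes: 46668 ≥ 39538 is true
  destination port ≤ 42352: 53895 ≤ 42352 is false
  payload size > 33364 bytes: 46668 > 33364 is true
  destination port < 6354: 53895 < 6354 is false
  flow rate < 42395 pps: 15363 < 42395 is true
  NOT part of established connection: yes → false
  source zone ∈ {mgmt, vpn}: vpn is in the set → true
  destination is internal: no → false
  TLS handshake observed: no → false
  flow rate < 29330 pps: 15363 < 29330 is true
  protocol ∈ {ICMP, TCP, UDP}: UDP is in the set → true
  source port ≤ 38905: 53769 ≤ 38905 is false
  destination zone = vpn: corp == vpn is false
  source zone ∈ {corp, dmz, guest, vpn}: vpn is in the set → true
  source is internal: no → false
  NOT source is internal: no → true
Combine:
[1.1] exactly-one(false, true) = true
[1.2] false → true (antecedent false ⇒ implication holds) = true
[1] true AND true = true
[2.1.1.1] false OR true = true
[2.1.1] NOT true = false
[2.1] NOT false = true
[2.2.1] false OR true = true
[2.2] NOT true = false
[2] true AND false = false
[3.1] false → false (antecedent false ⇒ implication holds) = true
[3.2.1.1] true OR true = true
[3.2.1] NOT true = false
[3.2] NOT false = true
[3] true OR true = true
[4.1] false OR false = false
[4.2.2] exactly-one(false, true) = true
[4.2] true → true = true
[4] false → true (antecedent false ⇒ implication holds) = true
[root] true OR false OR true OR true = true
Overall: true → allowed

Allowed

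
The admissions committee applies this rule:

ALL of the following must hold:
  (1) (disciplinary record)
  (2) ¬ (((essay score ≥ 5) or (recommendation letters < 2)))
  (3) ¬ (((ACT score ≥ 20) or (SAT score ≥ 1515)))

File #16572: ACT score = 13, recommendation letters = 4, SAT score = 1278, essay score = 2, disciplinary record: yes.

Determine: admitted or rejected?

Atomic conditions:
  disciplinary record: yes → true
  essay score ≥ 5: 2 ≥ 5 is false
  recommendation letters < 2: 4 < 2 is false
  ACT score ≥ 20: 13 ≥ 20 is false
  SAT score ≥ 1515: 1278 ≥ 1515 is false
Combine:
[2.1] false OR false = false
[2] NOT false = true
[3.1] false OR false = false
[3] NOT false = true
[root] true AND true AND true = true
Overall: true → admitted

Admitted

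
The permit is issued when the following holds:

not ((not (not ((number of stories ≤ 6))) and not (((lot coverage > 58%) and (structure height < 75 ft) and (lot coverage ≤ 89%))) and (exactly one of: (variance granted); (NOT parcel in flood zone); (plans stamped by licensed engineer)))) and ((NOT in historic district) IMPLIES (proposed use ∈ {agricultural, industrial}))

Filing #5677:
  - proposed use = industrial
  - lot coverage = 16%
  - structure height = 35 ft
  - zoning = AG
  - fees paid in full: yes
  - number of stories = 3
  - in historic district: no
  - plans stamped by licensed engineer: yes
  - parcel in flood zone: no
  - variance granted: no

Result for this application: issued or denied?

Atomic conditions:
  number of stories ≤ 6: 3 ≤ 6 is true
  lot coverage > 58%: 16 > 58 is false
  structure height < 75 ft: 35 < 75 is true
  lot coverage ≤ 89%: 16 ≤ 89 is true
  variance granted: no → false
  NOT parcel in flood zone: no → true
  plans stamped by licensed engineer: yes → true
  NOT in historic district: no → true
  proposed use ∈ {agricultural, industrial}: industrial is in the set → true
Combine:
[1.1.1.1] NOT true = false
[1.1.1] NOT false = true
[1.1.2.1] false AND true AND true = false
[1.1.2] NOT false = true
[1.1.3] exactly-one(false, true, true) = false
[1.1] true AND true AND false = false
[1] NOT false = true
[2] true → true = true
[root] true AND true = true
Overall: true → issued

Issued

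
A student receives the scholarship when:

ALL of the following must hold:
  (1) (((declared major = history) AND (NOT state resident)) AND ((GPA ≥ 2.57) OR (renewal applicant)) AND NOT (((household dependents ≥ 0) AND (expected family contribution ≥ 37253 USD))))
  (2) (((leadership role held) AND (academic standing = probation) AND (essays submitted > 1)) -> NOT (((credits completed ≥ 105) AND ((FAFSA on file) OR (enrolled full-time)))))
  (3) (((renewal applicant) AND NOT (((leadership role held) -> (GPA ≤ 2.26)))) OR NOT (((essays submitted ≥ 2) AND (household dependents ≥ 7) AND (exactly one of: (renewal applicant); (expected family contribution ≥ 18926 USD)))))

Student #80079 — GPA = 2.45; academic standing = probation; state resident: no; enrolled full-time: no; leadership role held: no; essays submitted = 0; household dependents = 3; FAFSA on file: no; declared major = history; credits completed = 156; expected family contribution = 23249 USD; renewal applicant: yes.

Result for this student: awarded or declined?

Awarded

Atomic conditions:
  declared major = history: history == history is true
  NOT state resident: no → true
  GPA ≥ 2.57: 2.45 ≥ 2.57 is false
  renewal applicant: yes → true
  household dependents ≥ 0: 3 ≥ 0 is true
  expected family contribution ≥ 37253 USD: 23249 ≥ 37253 is false
  leadership role held: no → false
  academic standing = probation: probation == probation is true
  essays submitted > 1: 0 > 1 is false
  credits completed ≥ 105: 156 ≥ 105 is true
  FAFSA on file: no → false
  enrolled full-time: no → false
  GPA ≤ 2.26: 2.45 ≤ 2.26 is false
  essays submitted ≥ 2: 0 ≥ 2 is false
  household dependents ≥ 7: 3 ≥ 7 is false
  expected family contribution ≥ 18926 USD: 23249 ≥ 18926 is true
Combine:
[1.1] true AND true = true
[1.2] false OR true = true
[1.3.1] true AND false = false
[1.3] NOT false = true
[1] true AND true AND true = true
[2.1] false AND true AND false = false
[2.2.1.2] false OR false = false
[2.2.1] true AND false = false
[2.2] NOT false = true
[2] false → true (antecedent false ⇒ implication holds) = true
[3.1.2.1] false → false (antecedent false ⇒ implication holds) = true
[3.1.2] NOT true = false
[3.1] true AND false = false
[3.2.1.3] exactly-one(true, true) = false
[3.2.1] false AND false AND false = false
[3.2] NOT false = true
[3] false OR true = true
[root] true AND true AND true = true
Overall: true → awarded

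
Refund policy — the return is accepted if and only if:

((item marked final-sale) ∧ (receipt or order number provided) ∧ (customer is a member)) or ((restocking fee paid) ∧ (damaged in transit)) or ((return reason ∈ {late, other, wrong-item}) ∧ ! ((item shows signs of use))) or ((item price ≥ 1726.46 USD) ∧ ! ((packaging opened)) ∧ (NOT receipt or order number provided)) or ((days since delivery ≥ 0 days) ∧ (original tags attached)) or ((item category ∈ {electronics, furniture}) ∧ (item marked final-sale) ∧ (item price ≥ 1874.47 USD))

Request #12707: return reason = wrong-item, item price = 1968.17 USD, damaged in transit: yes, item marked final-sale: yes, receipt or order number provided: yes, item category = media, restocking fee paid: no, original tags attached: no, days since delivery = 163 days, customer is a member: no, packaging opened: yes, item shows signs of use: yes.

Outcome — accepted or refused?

Atomic conditions:
  item marked final-sale: yes → true
  receipt or order number provided: yes → true
  customer is a member: no → false
  restocking fee paid: no → false
  damaged in transit: yes → true
  return reason ∈ {late, other, wrong-item}: wrong-item is in the set → true
  item shows signs of use: yes → true
  item price ≥ 1726.46 USD: 1968.17 ≥ 1726.46 is true
  packaging opened: yes → true
  NOT receipt or order number provided: yes → false
  days since delivery ≥ 0 days: 163 ≥ 0 is true
  original tags attached: no → false
  item category ∈ {electronics, furniture}: media is not in the set → false
  item price ≥ 1874.47 USD: 1968.17 ≥ 1874.47 is true
Combine:
[1] true AND true AND false = false
[2] false AND true = false
[3.2] NOT true = false
[3] true AND false = false
[4.2] NOT true = false
[4] true AND false AND false = false
[5] true AND false = false
[6] false AND true AND true = false
[root] false OR false OR false OR false OR false OR false = false
Overall: false → refused

Refused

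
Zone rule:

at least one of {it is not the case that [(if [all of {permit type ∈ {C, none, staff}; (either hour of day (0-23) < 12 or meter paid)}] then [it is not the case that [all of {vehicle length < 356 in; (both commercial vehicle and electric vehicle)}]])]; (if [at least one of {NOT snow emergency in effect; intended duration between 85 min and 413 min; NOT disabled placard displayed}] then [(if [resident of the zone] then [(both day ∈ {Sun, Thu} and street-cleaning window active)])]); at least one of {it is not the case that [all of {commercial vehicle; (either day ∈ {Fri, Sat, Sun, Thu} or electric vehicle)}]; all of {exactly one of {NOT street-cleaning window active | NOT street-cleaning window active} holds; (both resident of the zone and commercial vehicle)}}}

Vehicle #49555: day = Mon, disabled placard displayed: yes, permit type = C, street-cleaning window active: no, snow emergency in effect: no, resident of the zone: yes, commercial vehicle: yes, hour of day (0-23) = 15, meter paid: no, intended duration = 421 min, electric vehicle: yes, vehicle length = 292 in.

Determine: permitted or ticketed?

Atomic conditions:
  permit type ∈ {C, none, staff}: C is in the set → true
  hour of day (0-23) < 12: 15 < 12 is false
  meter paid: no → false
  vehicle length < 356 in: 292 < 356 is true
  commercial vehicle: yes → true
  electric vehicle: yes → true
  NOT snow emergency in effect: no → true
  intended duration between 85 min and 413 min: 421 in [85, 413] is false
  NOT disabled placard displayed: yes → false
  resident of the zone: yes → true
  day ∈ {Sun, Thu}: Mon is not in the set → false
  street-cleaning window active: no → false
  day ∈ {Fri, Sat, Sun, Thu}: Mon is not in the set → false
  NOT street-cleaning window active: no → true
Combine:
[1.1.1.2] false OR false = false
[1.1.1] true AND false = false
[1.1.2.1.2] true AND true = true
[1.1.2.1] true AND true = true
[1.1.2] NOT true = false
[1.1] false → false (antecedent false ⇒ implication holds) = true
[1] NOT true = false
[2.1] true OR false OR false = true
[2.2.2] false AND false = false
[2.2] true → false = false
[2] true → false = false
[3.1.1.2] false OR true = true
[3.1.1] true AND true = true
[3.1] NOT true = false
[3.2.1] exactly-one(true, true) = false
[3.2.2] true AND true = true
[3.2] false AND true = false
[3] false OR false = false
[root] false OR false OR false = false
Overall: false → ticketed

Ticketed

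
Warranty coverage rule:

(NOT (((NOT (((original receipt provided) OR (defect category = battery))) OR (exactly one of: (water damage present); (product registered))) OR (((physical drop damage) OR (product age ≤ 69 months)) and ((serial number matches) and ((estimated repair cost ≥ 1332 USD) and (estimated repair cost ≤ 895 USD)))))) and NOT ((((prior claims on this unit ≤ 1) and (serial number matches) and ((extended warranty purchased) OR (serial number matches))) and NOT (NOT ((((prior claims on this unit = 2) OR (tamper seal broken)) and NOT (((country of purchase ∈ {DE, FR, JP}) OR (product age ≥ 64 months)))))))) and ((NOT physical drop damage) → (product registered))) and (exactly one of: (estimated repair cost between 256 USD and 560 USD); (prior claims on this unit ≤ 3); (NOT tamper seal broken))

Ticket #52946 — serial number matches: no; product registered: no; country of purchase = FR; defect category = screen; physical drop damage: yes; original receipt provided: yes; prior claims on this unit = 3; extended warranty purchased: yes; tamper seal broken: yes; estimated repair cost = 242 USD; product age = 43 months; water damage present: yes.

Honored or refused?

Atomic conditions:
  original receipt provided: yes → true
  defect category = battery: screen == battery is false
  water damage present: yes → true
  product registered: no → false
  physical drop damage: yes → true
  product age ≤ 69 months: 43 ≤ 69 is true
  serial number matches: no → false
  estimated repair cost ≥ 1332 USD: 242 ≥ 1332 is false
  estimated repair cost ≤ 895 USD: 242 ≤ 895 is true
  prior claims on this unit ≤ 1: 3 ≤ 1 is false
  extended warranty purchased: yes → true
  prior claims on this unit = 2: 3 == 2 is false
  tamper seal broken: yes → true
  country of purchase ∈ {DE, FR, JP}: FR is in the set → true
  product age ≥ 64 months: 43 ≥ 64 is false
  NOT physical drop damage: yes → false
  estimated repair cost between 256 USD and 560 USD: 242 in [256, 560] is false
  prior claims on this unit ≤ 3: 3 ≤ 3 is true
  NOT tamper seal broken: yes → false
Combine:
[1.1.1.1.1.1] true OR false = true
[1.1.1.1.1] NOT true = false
[1.1.1.1.2] exactly-one(true, false) = true
[1.1.1.1] false OR true = true
[1.1.1.2.1] true OR true = true
[1.1.1.2.2.2] false AND true = false
[1.1.1.2.2] false AND false = false
[1.1.1.2] true AND false = false
[1.1.1] true OR false = true
[1.1] NOT true = false
[1.2.1.1.3] true OR false = true
[1.2.1.1] false AND false AND true = false
[1.2.1.2.1.1.1] false OR true = true
[1.2.1.2.1.1.2.1] true OR false = true
[1.2.1.2.1.1.2] NOT true = false
[1.2.1.2.1.1] true AND false = false
[1.2.1.2.1] NOT false = true
[1.2.1.2] NOT true = false
[1.2.1] false AND false = false
[1.2] NOT false = true
[1.3] false → false (antecedent false ⇒ implication holds) = true
[1] false AND true AND true = false
[2] exactly-one(false, true, false) = true
[root] false AND true = false
Overall: false → refused

Refused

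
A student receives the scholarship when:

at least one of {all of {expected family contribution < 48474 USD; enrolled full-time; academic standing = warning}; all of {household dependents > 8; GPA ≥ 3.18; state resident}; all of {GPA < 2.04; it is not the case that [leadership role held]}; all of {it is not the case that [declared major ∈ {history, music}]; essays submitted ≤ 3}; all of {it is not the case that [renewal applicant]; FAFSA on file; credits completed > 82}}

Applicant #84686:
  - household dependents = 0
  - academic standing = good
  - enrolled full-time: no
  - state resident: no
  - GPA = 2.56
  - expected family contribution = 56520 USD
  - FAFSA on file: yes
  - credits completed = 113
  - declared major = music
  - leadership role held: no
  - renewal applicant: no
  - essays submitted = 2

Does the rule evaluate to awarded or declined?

Atomic conditions:
  expected family contribution < 48474 USD: 56520 < 48474 is false
  enrolled full-time: no → false
  academic standing = warning: good == warning is false
  household dependents > 8: 0 > 8 is false
  GPA ≥ 3.18: 2.56 ≥ 3.18 is false
  state resident: no → false
  GPA < 2.04: 2.56 < 2.04 is false
  leadership role held: no → false
  declared major ∈ {history, music}: music is in the set → true
  essays submitted ≤ 3: 2 ≤ 3 is true
  renewal applicant: no → false
  FAFSA on file: yes → true
  credits completed > 82: 113 > 82 is true
Combine:
[1] false AND false AND false = false
[2] false AND false AND false = false
[3.2] NOT false = true
[3] false AND true = false
[4.1] NOT true = false
[4] false AND true = false
[5.1] NOT false = true
[5] true AND true AND true = true
[root] false OR false OR false OR false OR true = true
Overall: true → awarded

Awarded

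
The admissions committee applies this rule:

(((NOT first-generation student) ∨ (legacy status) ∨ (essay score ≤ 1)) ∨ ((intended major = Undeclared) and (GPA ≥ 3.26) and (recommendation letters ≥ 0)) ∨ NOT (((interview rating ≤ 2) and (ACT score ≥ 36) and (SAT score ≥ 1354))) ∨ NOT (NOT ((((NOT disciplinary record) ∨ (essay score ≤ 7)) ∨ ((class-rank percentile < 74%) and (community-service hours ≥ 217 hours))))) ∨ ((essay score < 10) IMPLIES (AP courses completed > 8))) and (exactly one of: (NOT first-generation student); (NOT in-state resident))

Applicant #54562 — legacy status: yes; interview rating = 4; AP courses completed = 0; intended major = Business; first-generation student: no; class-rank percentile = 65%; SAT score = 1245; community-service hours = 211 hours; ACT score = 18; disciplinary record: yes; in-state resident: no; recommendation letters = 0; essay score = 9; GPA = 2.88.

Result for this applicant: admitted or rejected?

Atomic conditions:
  NOT first-generation student: no → true
  legacy status: yes → true
  essay score ≤ 1: 9 ≤ 1 is false
  intended major = Undeclared: Business == Undeclared is false
  GPA ≥ 3.26: 2.88 ≥ 3.26 is false
  recommendation letters ≥ 0: 0 ≥ 0 is true
  interview rating ≤ 2: 4 ≤ 2 is false
  ACT score ≥ 36: 18 ≥ 36 is false
  SAT score ≥ 1354: 1245 ≥ 1354 is false
  NOT disciplinary record: yes → false
  essay score ≤ 7: 9 ≤ 7 is false
  class-rank percentile < 74%: 65 < 74 is true
  community-service hours ≥ 217 hours: 211 ≥ 217 is false
  essay score < 10: 9 < 10 is true
  AP courses completed > 8: 0 > 8 is false
  NOT in-state resident: no → true
Combine:
[1.1] true OR true OR false = true
[1.2] false AND false AND true = false
[1.3.1] false AND false AND false = false
[1.3] NOT false = true
[1.4.1.1.1] false OR false = false
[1.4.1.1.2] true AND false = false
[1.4.1.1] false OR false = false
[1.4.1] NOT false = true
[1.4] NOT true = false
[1.5] true → false = false
[1] true OR false OR true OR false OR false = true
[2] exactly-one(true, true) = false
[root] true AND false = false
Overall: false → rejected

Rejected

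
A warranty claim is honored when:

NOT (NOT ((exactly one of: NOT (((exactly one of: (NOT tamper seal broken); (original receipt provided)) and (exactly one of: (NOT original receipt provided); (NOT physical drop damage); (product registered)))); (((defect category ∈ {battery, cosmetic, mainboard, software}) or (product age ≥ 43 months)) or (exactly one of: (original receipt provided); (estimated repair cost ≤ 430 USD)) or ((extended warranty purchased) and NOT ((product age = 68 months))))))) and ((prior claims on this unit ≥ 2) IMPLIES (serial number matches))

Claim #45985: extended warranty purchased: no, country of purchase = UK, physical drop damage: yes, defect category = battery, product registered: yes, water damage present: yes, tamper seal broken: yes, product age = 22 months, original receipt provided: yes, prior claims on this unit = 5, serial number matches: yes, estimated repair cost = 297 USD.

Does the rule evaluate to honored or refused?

Honored

Atomic conditions:
  NOT tamper seal broken: yes → false
  original receipt provided: yes → true
  NOT original receipt provided: yes → false
  NOT physical drop damage: yes → false
  product registered: yes → true
  defect category ∈ {battery, cosmetic, mainboard, software}: battery is in the set → true
  product age ≥ 43 months: 22 ≥ 43 is false
  estimated repair cost ≤ 430 USD: 297 ≤ 430 is true
  extended warranty purchased: no → false
  product age = 68 months: 22 == 68 is false
  prior claims on this unit ≥ 2: 5 ≥ 2 is true
  serial number matches: yes → true
Combine:
[1.1.1.1.1.1] exactly-one(false, true) = true
[1.1.1.1.1.2] exactly-one(false, false, true) = true
[1.1.1.1.1] true AND true = true
[1.1.1.1] NOT true = false
[1.1.1.2.1] true OR false = true
[1.1.1.2.2] exactly-one(true, true) = false
[1.1.1.2.3.2] NOT false = true
[1.1.1.2.3] false AND true = false
[1.1.1.2] true OR false OR false = true
[1.1.1] exactly-one(false, true) = true
[1.1] NOT true = false
[1] NOT false = true
[2] true → true = true
[root] true AND true = true
Overall: true → honored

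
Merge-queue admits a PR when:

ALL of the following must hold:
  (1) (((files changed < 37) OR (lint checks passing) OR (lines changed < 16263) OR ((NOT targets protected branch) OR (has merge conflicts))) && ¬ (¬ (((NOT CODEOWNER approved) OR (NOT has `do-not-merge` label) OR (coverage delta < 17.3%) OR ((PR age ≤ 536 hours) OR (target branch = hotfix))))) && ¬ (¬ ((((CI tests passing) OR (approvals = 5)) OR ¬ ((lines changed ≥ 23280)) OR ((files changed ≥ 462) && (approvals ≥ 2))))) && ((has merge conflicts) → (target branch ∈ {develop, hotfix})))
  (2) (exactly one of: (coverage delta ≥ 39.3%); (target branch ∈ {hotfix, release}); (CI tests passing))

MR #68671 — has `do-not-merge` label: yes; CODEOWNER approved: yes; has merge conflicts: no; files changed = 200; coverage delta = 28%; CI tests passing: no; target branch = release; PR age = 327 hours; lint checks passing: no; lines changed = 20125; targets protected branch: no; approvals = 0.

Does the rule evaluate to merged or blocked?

Atomic conditions:
  files changed < 37: 200 < 37 is false
  lint checks passing: no → false
  lines changed < 16263: 20125 < 16263 is false
  NOT targets protected branch: no → true
  has merge conflicts: no → false
  NOT CODEOWNER approved: yes → false
  NOT has `do-not-merge` label: yes → false
  coverage delta < 17.3%: 28 < 17.3 is false
  PR age ≤ 536 hours: 327 ≤ 536 is true
  target branch = hotfix: release == hotfix is false
  CI tests passing: no → false
  approvals = 5: 0 == 5 is false
  lines changed ≥ 23280: 20125 ≥ 23280 is false
  files changed ≥ 462: 200 ≥ 462 is false
  approvals ≥ 2: 0 ≥ 2 is false
  target branch ∈ {develop, hotfix}: release is not in the set → false
  coverage delta ≥ 39.3%: 28 ≥ 39.3 is false
  target branch ∈ {hotfix, release}: release is in the set → true
Combine:
[1.1.4] true OR false = true
[1.1] false OR false OR false OR true = true
[1.2.1.1.4] true OR false = true
[1.2.1.1] false OR false OR false OR true = true
[1.2.1] NOT true = false
[1.2] NOT false = true
[1.3.1.1.1] false OR false = false
[1.3.1.1.2] NOT false = true
[1.3.1.1.3] false AND false = false
[1.3.1.1] false OR true OR false = true
[1.3.1] NOT true = false
[1.3] NOT false = true
[1.4] false → false (antecedent false ⇒ implication holds) = true
[1] true AND true AND true AND true = true
[2] exactly-one(false, true, false) = true
[root] true AND true = true
Overall: true → merged

Merged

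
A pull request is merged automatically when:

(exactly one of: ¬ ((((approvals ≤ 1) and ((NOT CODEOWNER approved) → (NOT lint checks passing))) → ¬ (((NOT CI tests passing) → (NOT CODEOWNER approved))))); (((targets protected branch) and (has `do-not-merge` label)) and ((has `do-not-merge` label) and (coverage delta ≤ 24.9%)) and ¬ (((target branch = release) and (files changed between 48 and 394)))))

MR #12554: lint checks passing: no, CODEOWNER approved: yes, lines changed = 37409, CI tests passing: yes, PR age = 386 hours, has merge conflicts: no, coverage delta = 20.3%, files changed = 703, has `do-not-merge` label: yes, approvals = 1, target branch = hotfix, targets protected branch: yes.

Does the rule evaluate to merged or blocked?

Blocked

Atomic conditions:
  approvals ≤ 1: 1 ≤ 1 is true
  NOT CODEOWNER approved: yes → false
  NOT lint checks passing: no → true
  NOT CI tests passing: yes → false
  targets protected branch: yes → true
  has `do-not-merge` label: yes → true
  coverage delta ≤ 24.9%: 20.3 ≤ 24.9 is true
  target branch = release: hotfix == release is false
  files changed between 48 and 394: 703 in [48, 394] is false
Combine:
[1.1.1.2] false → true (antecedent false ⇒ implication holds) = true
[1.1.1] true AND true = true
[1.1.2.1] false → false (antecedent false ⇒ implication holds) = true
[1.1.2] NOT true = false
[1.1] true → false = false
[1] NOT false = true
[2.1] true AND true = true
[2.2] true AND true = true
[2.3.1] false AND false = false
[2.3] NOT false = true
[2] true AND true AND true = true
[root] exactly-one(true, true) = false
Overall: false → blocked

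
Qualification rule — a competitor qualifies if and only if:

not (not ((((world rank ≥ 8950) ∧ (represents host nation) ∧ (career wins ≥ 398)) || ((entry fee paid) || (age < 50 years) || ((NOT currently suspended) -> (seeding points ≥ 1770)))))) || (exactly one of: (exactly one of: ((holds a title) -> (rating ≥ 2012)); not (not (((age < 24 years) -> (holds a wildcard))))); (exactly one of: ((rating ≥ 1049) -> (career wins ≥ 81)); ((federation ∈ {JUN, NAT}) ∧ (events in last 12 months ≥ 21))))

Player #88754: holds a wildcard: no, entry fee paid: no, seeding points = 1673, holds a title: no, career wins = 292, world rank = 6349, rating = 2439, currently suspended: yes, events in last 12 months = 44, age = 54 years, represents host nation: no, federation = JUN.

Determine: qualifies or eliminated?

Qualifies

Atomic conditions:
  world rank ≥ 8950: 6349 ≥ 8950 is false
  represents host nation: no → false
  career wins ≥ 398: 292 ≥ 398 is false
  entry fee paid: no → false
  age < 50 years: 54 < 50 is false
  NOT currently suspended: yes → false
  seeding points ≥ 1770: 1673 ≥ 1770 is false
  holds a title: no → false
  rating ≥ 2012: 2439 ≥ 2012 is true
  age < 24 years: 54 < 24 is false
  holds a wildcard: no → false
  rating ≥ 1049: 2439 ≥ 1049 is true
  career wins ≥ 81: 292 ≥ 81 is true
  federation ∈ {JUN, NAT}: JUN is in the set → true
  events in last 12 months ≥ 21: 44 ≥ 21 is true
Combine:
[1.1.1.1] false AND false AND false = false
[1.1.1.2.3] false → false (antecedent false ⇒ implication holds) = true
[1.1.1.2] false OR false OR true = true
[1.1.1] false OR true = true
[1.1] NOT true = false
[1] NOT false = true
[2.1.1] false → true (antecedent false ⇒ implication holds) = true
[2.1.2.1.1] false → false (antecedent false ⇒ implication holds) = true
[2.1.2.1] NOT true = false
[2.1.2] NOT false = true
[2.1] exactly-one(true, true) = false
[2.2.1] true → true = true
[2.2.2] true AND true = true
[2.2] exactly-one(true, true) = false
[2] exactly-one(false, false) = false
[root] true OR false = true
Overall: true → qualifies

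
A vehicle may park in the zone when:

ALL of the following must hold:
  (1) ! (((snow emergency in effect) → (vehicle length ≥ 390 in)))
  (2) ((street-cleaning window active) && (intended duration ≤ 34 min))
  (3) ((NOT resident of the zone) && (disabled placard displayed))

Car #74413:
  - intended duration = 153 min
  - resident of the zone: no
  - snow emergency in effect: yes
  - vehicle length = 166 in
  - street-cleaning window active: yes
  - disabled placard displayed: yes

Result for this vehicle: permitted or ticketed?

Ticketed

Atomic conditions:
  snow emergency in effect: yes → true
  vehicle length ≥ 390 in: 166 ≥ 390 is false
  street-cleaning window active: yes → true
  intended duration ≤ 34 min: 153 ≤ 34 is false
  NOT resident of the zone: no → true
  disabled placard displayed: yes → true
Combine:
[1.1] true → false = false
[1] NOT false = true
[2] true AND false = false
[3] true AND true = true
[root] true AND false AND true = false
Overall: false → ticketed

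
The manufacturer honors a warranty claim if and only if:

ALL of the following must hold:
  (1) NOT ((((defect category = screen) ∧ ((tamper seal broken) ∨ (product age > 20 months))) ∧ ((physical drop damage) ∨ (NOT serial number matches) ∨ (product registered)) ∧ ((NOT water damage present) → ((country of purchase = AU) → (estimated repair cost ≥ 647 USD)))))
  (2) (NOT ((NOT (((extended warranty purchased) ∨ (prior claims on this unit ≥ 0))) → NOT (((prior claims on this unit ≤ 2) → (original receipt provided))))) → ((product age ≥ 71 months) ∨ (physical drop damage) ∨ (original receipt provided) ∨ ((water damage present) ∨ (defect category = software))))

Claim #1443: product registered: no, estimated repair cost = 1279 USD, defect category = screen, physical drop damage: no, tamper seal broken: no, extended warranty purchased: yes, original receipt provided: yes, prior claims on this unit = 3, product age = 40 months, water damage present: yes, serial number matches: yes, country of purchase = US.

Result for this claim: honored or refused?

Honored

Atomic conditions:
  defect category = screen: screen == screen is true
  tamper seal broken: no → false
  product age > 20 months: 40 > 20 is true
  physical drop damage: no → false
  NOT serial number matches: yes → false
  product registered: no → false
  NOT water damage present: yes → false
  country of purchase = AU: US == AU is false
  estimated repair cost ≥ 647 USD: 1279 ≥ 647 is true
  extended warranty purchased: yes → true
  prior claims on this unit ≥ 0: 3 ≥ 0 is true
  prior claims on this unit ≤ 2: 3 ≤ 2 is false
  original receipt provided: yes → true
  product age ≥ 71 months: 40 ≥ 71 is false
  water damage present: yes → true
  defect category = software: screen == software is false
Combine:
[1.1.1.2] false OR true = true
[1.1.1] true AND true = true
[1.1.2] false OR false OR false = false
[1.1.3.2] false → true (antecedent false ⇒ implication holds) = true
[1.1.3] false → true (antecedent false ⇒ implication holds) = true
[1.1] true AND false AND true = false
[1] NOT false = true
[2.1.1.1.1] true OR true = true
[2.1.1.1] NOT true = false
[2.1.1.2.1] false → true (antecedent false ⇒ implication holds) = true
[2.1.1.2] NOT true = false
[2.1.1] false → false (antecedent false ⇒ implication holds) = true
[2.1] NOT true = false
[2.2.4] true OR false = true
[2.2] false OR false OR true OR true = true
[2] false → true (antecedent false ⇒ implication holds) = true
[root] true AND true = true
Overall: true → honored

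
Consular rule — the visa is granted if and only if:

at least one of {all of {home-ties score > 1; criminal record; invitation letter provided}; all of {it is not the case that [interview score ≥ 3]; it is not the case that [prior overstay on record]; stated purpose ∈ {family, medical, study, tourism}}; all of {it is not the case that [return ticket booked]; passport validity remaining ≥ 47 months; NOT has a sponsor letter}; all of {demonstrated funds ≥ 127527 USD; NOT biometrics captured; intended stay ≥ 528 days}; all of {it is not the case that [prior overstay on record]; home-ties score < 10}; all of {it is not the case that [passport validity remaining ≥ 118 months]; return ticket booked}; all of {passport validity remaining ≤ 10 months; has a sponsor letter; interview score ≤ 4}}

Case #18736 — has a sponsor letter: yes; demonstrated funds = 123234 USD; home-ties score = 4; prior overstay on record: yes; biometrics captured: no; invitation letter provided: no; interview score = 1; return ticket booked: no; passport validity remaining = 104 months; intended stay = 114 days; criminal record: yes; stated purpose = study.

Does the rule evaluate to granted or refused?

Atomic conditions:
  home-ties score > 1: 4 > 1 is true
  criminal record: yes → true
  invitation letter provided: no → false
  interview score ≥ 3: 1 ≥ 3 is false
  prior overstay on record: yes → true
  stated purpose ∈ {family, medical, study, tourism}: study is in the set → true
  return ticket booked: no → false
  passport validity remaining ≥ 47 months: 104 ≥ 47 is true
  NOT has a sponsor letter: yes → false
  demonstrated funds ≥ 127527 USD: 123234 ≥ 127527 is false
  NOT biometrics captured: no → true
  intended stay ≥ 528 days: 114 ≥ 528 is false
  home-ties score < 10: 4 < 10 is true
  passport validity remaining ≥ 118 months: 104 ≥ 118 is false
  passport validity remaining ≤ 10 months: 104 ≤ 10 is false
  has a sponsor letter: yes → true
  interview score ≤ 4: 1 ≤ 4 is true
Combine:
[1] true AND true AND false = false
[2.1] NOT false = true
[2.2] NOT true = false
[2] true AND false AND true = false
[3.1] NOT false = true
[3] true AND true AND false = false
[4] false AND true AND false = false
[5.1] NOT true = false
[5] false AND true = false
[6.1] NOT false = true
[6] true AND false = false
[7] false AND true AND true = false
[root] false OR false OR false OR false OR false OR false OR false = false
Overall: false → refused

Refused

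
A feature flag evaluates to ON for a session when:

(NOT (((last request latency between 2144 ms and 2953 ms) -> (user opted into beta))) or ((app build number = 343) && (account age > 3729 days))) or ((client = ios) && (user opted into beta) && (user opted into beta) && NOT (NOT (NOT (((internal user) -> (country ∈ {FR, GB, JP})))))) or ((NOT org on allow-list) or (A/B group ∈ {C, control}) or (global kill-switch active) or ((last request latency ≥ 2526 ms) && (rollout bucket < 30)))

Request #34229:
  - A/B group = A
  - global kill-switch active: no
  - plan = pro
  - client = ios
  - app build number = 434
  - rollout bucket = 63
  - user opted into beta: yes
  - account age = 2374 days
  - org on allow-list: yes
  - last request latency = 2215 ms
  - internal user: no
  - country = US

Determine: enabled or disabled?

Disabled

Atomic conditions:
  last request latency between 2144 ms and 2953 ms: 2215 in [2144, 2953] is true
  user opted into beta: yes → true
  app build number = 343: 434 == 343 is false
  account age > 3729 days: 2374 > 3729 is false
  client = ios: ios == ios is true
  internal user: no → false
  country ∈ {FR, GB, JP}: US is not in the set → false
  NOT org on allow-list: yes → false
  A/B group ∈ {C, control}: A is not in the set → false
  global kill-switch active: no → false
  last request latency ≥ 2526 ms: 2215 ≥ 2526 is false
  rollout bucket < 30: 63 < 30 is false
Combine:
[1.1.1] true → true = true
[1.1] NOT true = false
[1.2] false AND false = false
[1] false OR false = false
[2.4.1.1.1] false → false (antecedent false ⇒ implication holds) = true
[2.4.1.1] NOT true = false
[2.4.1] NOT false = true
[2.4] NOT true = false
[2] true AND true AND true AND false = false
[3.4] false AND false = false
[3] false OR false OR false OR false = false
[root] false OR false OR false = false
Overall: false → disabled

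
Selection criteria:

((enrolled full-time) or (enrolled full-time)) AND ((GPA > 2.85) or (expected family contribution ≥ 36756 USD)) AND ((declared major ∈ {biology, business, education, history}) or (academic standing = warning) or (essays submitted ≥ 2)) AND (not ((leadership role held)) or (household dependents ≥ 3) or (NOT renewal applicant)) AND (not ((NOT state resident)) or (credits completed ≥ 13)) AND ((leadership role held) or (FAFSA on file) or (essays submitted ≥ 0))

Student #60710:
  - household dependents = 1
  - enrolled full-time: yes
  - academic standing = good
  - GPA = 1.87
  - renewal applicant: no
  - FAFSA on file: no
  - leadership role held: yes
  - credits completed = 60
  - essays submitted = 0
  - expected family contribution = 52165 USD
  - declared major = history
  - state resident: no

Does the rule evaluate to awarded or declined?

Atomic conditions:
  enrolled full-time: yes → true
  GPA > 2.85: 1.87 > 2.85 is false
  expected family contribution ≥ 36756 USD: 52165 ≥ 36756 is true
  declared major ∈ {biology, business, education, history}: history is in the set → true
  academic standing = warning: good == warning is false
  essays submitted ≥ 2: 0 ≥ 2 is false
  leadership role held: yes → true
  household dependents ≥ 3: 1 ≥ 3 is false
  NOT renewal applicant: no → true
  NOT state resident: no → true
  credits completed ≥ 13: 60 ≥ 13 is true
  FAFSA on file: no → false
  essays submitted ≥ 0: 0 ≥ 0 is true
Combine:
[1] true OR true = true
[2] false OR true = true
[3] true OR false OR false = true
[4.1] NOT true = false
[4] false OR false OR true = true
[5.1] NOT true = false
[5] false OR true = true
[6] true OR false OR true = true
[root] true AND true AND true AND true AND true AND true = true
Overall: true → awarded

Awarded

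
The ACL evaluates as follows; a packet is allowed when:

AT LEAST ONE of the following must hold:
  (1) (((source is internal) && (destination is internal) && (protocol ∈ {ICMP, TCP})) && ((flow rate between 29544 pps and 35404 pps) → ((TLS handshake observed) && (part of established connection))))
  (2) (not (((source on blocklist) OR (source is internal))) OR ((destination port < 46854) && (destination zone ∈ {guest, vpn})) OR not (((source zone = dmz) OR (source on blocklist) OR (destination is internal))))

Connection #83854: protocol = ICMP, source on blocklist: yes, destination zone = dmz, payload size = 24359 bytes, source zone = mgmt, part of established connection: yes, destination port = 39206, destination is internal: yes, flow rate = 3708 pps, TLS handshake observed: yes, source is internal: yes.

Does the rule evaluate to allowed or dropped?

Allowed

Atomic conditions:
  source is internal: yes → true
  destination is internal: yes → true
  protocol ∈ {ICMP, TCP}: ICMP is in the set → true
  flow rate between 29544 pps and 35404 pps: 3708 in [29544, 35404] is false
  TLS handshake observed: yes → true
  part of established connection: yes → true
  source on blocklist: yes → true
  destination port < 46854: 39206 < 46854 is true
  destination zone ∈ {guest, vpn}: dmz is not in the set → false
  source zone = dmz: mgmt == dmz is false
Combine:
[1.1] true AND true AND true = true
[1.2.2] true AND true = true
[1.2] false → true (antecedent false ⇒ implication holds) = true
[1] true AND true = true
[2.1.1] true OR true = true
[2.1] NOT true = false
[2.2] true AND false = false
[2.3.1] false OR true OR true = true
[2.3] NOT true = false
[2] false OR false OR false = false
[root] true OR false = true
Overall: true → allowed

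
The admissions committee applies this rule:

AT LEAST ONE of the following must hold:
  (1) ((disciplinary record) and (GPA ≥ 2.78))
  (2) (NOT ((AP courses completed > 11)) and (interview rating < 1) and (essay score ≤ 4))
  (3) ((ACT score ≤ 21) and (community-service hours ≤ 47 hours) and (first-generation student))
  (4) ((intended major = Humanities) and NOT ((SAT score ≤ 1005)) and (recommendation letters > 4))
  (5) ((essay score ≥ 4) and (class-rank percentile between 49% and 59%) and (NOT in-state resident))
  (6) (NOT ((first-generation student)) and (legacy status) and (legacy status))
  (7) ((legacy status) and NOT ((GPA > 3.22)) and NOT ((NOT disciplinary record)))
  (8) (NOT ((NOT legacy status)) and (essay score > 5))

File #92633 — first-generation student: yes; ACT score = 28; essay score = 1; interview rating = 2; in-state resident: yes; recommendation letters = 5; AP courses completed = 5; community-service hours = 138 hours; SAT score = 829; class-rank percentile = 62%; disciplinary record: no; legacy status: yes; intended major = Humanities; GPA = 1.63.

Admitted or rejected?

Rejected

Atomic conditions:
  disciplinary record: no → false
  GPA ≥ 2.78: 1.63 ≥ 2.78 is false
  AP courses completed > 11: 5 > 11 is false
  interview rating < 1: 2 < 1 is false
  essay score ≤ 4: 1 ≤ 4 is true
  ACT score ≤ 21: 28 ≤ 21 is false
  community-service hours ≤ 47 hours: 138 ≤ 47 is false
  first-generation student: yes → true
  intended major = Humanities: Humanities == Humanities is true
  SAT score ≤ 1005: 829 ≤ 1005 is true
  recommendation letters > 4: 5 > 4 is true
  essay score ≥ 4: 1 ≥ 4 is false
  class-rank percentile between 49% and 59%: 62 in [49, 59] is false
  NOT in-state resident: yes → false
  legacy status: yes → true
  GPA > 3.22: 1.63 > 3.22 is false
  NOT disciplinary record: no → true
  NOT legacy status: yes → false
  essay score > 5: 1 > 5 is false
Combine:
[1] false AND false = false
[2.1] NOT false = true
[2] true AND false AND true = false
[3] false AND false AND true = false
[4.2] NOT true = false
[4] true AND false AND true = false
[5] false AND false AND false = false
[6.1] NOT true = false
[6] false AND true AND true = false
[7.2] NOT false = true
[7.3] NOT true = false
[7] true AND true AND false = false
[8.1] NOT false = true
[8] true AND false = false
[root] false OR false OR false OR false OR false OR false OR false OR false = false
Overall: false → rejected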